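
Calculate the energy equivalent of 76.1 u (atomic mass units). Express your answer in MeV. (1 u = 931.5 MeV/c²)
E = mc² = 70890 MeV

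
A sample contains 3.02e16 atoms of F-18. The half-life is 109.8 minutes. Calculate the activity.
A = λN = 1.906e14 decays/minute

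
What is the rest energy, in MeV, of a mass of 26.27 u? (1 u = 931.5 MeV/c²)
E = mc² = 24470 MeV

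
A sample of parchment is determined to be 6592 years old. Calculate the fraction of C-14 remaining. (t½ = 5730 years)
N/N₀ = (1/2)^(t/t½) = 0.4505 = 45%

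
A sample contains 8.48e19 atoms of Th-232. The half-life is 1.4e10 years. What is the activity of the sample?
A = λN = 4.198e9 decays/year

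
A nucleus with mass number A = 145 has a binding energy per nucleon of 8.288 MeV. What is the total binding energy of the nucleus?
B.E. = 8.288 × 145 = 1202 MeV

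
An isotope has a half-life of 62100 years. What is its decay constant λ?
λ = ln(2)/t½ = 1.116e-5 year⁻¹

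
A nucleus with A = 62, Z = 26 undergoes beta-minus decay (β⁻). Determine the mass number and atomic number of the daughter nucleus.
Daughter: A = 62, Z = 27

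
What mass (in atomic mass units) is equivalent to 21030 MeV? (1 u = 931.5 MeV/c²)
m = E/c² = 22.58 u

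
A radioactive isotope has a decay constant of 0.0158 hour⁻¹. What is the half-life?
t½ = ln(2)/λ = 43.87 hours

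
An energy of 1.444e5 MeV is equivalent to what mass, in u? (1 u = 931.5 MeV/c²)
m = E/c² = 155 u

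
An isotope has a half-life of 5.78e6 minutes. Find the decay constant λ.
λ = ln(2)/t½ = 1.199e-7 minute⁻¹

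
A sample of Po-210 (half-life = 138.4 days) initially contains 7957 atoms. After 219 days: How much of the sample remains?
N = N₀(1/2)^(t/t½) = 2657 atoms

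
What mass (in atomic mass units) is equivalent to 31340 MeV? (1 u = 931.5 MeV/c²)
m = E/c² = 33.64 u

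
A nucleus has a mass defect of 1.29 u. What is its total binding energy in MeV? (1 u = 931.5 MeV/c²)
B.E. = Δm × 931.5 = 1202 MeV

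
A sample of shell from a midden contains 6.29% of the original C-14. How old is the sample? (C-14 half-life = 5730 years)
Age = t½ × log₂(1/ratio) = 22870 years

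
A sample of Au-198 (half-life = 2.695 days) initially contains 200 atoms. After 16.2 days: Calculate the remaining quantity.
N = N₀(1/2)^(t/t½) = 3.101 atoms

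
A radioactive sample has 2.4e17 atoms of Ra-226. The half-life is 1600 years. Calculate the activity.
A = λN = 1.04e14 decays/year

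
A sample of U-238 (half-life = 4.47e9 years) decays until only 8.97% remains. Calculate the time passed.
t = t½ × log₂(N₀/N) = 1.555e10 years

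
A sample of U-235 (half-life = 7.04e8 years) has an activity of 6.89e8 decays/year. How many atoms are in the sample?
N = A/λ = 6.998e17 atoms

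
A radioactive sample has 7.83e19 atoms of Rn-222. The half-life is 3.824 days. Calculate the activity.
A = λN = 1.419e19 decays/day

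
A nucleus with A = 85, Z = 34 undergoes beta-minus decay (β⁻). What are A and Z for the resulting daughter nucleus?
Daughter: A = 85, Z = 35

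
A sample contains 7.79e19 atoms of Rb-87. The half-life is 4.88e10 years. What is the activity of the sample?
A = λN = 1.106e9 decays/year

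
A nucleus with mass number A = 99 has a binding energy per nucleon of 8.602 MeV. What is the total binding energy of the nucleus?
B.E. = 8.602 × 99 = 851.6 MeV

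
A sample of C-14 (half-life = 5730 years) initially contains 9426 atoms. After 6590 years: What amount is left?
N = N₀(1/2)^(t/t½) = 4247 atoms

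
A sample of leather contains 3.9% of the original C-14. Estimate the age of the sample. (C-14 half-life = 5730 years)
Age = t½ × log₂(1/ratio) = 26820 years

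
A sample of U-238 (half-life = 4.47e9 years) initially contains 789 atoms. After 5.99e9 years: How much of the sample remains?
N = N₀(1/2)^(t/t½) = 311.7 atoms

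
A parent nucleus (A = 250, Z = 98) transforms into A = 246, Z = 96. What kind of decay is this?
ΔA = -4, ΔZ = -2 ⇒ alpha decay (α)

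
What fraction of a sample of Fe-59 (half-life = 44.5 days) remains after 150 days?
N/N₀ = (1/2)^(t/t½) = 0.09667 = 9.67%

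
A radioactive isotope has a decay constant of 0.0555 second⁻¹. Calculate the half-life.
t½ = ln(2)/λ = 12.49 seconds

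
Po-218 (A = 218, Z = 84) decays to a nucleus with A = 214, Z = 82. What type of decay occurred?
ΔA = -4, ΔZ = -2 ⇒ alpha decay (α)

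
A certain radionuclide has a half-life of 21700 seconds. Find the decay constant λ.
λ = ln(2)/t½ = 3.194e-5 second⁻¹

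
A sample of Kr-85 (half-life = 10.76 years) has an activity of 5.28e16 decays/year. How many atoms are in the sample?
N = A/λ = 8.196e17 atoms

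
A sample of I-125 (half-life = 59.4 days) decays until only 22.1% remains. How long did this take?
t = t½ × log₂(N₀/N) = 129.4 days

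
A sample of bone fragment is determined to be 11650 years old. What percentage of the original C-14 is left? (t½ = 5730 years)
N/N₀ = (1/2)^(t/t½) = 0.2443 = 24.4%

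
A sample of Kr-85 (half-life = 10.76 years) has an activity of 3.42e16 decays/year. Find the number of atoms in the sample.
N = A/λ = 5.309e17 atoms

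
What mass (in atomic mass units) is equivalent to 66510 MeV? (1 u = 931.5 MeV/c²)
m = E/c² = 71.4 u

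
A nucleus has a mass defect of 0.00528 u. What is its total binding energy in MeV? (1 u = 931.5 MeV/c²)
B.E. = Δm × 931.5 = 4.918 MeV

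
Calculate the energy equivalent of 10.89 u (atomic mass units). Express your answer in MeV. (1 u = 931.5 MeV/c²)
E = mc² = 10140 MeV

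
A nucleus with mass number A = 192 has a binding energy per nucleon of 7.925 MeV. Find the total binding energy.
B.E. = 7.925 × 192 = 1522 MeV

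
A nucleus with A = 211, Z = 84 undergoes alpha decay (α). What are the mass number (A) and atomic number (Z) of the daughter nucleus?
Daughter: A = 207, Z = 82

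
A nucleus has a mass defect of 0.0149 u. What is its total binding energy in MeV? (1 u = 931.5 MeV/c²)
B.E. = Δm × 931.5 = 13.88 MeV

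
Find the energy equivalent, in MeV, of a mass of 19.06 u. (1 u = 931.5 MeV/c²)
E = mc² = 17750 MeV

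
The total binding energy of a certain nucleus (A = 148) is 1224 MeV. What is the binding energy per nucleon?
B.E./A = 1224/148 = 8.27 MeV/nucleon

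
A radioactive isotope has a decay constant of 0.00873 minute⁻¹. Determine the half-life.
t½ = ln(2)/λ = 79.4 minutes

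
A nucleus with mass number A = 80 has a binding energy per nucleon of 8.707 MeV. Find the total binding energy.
B.E. = 8.707 × 80 = 696.6 MeV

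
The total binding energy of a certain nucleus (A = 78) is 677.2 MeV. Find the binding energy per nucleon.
B.E./A = 677.2/78 = 8.682 MeV/nucleon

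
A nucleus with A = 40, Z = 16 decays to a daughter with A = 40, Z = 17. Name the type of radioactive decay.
ΔA = 0, ΔZ = +1 ⇒ beta-minus decay (β⁻)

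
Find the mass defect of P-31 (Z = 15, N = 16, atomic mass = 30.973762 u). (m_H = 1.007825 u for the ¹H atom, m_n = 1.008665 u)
Δm = Z·m_H + N·m_n − M = 0.2823 u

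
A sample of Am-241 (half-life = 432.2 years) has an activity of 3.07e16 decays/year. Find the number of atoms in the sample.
N = A/λ = 1.914e19 atoms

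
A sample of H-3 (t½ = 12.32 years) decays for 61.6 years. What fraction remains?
N/N₀ = (1/2)^(t/t½) = 0.03125 = 3.12%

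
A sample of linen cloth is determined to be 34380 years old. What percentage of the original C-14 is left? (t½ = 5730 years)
N/N₀ = (1/2)^(t/t½) = 0.01562 = 1.56%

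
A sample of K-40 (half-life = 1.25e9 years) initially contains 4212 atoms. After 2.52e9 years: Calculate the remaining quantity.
N = N₀(1/2)^(t/t½) = 1041 atoms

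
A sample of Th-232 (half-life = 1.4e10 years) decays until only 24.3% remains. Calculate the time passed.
t = t½ × log₂(N₀/N) = 2.857e10 years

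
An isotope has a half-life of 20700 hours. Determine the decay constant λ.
λ = ln(2)/t½ = 3.349e-5 hour⁻¹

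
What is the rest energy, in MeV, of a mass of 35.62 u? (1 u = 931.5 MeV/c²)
E = mc² = 33180 MeV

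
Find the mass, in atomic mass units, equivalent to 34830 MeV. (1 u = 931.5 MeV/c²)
m = E/c² = 37.39 u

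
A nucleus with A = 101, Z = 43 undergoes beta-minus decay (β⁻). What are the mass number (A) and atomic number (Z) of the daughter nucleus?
Daughter: A = 101, Z = 44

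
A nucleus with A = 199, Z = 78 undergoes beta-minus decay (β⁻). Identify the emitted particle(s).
β⁻: electron (e⁻) + antineutrino (ν̄ₑ)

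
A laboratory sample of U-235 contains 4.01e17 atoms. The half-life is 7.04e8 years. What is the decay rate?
A = λN = 3.948e8 decays/year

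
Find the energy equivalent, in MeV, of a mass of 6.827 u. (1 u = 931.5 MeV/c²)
E = mc² = 6359 MeV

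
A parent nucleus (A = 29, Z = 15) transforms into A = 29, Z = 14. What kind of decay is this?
ΔA = 0, ΔZ = -1 ⇒ beta-plus decay (β⁺) or electron capture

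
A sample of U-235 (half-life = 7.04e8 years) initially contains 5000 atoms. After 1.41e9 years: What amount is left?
N = N₀(1/2)^(t/t½) = 1248 atoms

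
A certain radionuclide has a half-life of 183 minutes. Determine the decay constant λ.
λ = ln(2)/t½ = 0.003788 minute⁻¹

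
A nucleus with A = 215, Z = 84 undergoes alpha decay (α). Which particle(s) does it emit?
α particle = ⁴₂He (2 protons + 2 neutrons)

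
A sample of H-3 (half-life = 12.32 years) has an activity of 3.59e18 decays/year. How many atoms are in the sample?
N = A/λ = 6.381e19 atoms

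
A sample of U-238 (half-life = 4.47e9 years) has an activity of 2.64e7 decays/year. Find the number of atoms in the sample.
N = A/λ = 1.702e17 atoms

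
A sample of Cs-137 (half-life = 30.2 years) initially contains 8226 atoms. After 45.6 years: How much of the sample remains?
N = N₀(1/2)^(t/t½) = 2888 atoms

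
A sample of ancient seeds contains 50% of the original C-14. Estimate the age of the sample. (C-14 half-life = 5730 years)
Age = t½ × log₂(1/ratio) = 5730 years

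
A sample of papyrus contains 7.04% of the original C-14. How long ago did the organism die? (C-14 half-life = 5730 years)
Age = t½ × log₂(1/ratio) = 21940 years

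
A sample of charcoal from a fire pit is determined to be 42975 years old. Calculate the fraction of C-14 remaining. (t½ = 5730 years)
N/N₀ = (1/2)^(t/t½) = 0.005524 = 0.552%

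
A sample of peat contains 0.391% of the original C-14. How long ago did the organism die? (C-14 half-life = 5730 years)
Age = t½ × log₂(1/ratio) = 45830 years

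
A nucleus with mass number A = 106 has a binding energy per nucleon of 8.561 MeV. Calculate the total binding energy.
B.E. = 8.561 × 106 = 907.5 MeV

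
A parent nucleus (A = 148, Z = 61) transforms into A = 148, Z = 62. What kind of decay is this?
ΔA = 0, ΔZ = +1 ⇒ beta-minus decay (β⁻)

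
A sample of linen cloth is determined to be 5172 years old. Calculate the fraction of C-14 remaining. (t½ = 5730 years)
N/N₀ = (1/2)^(t/t½) = 0.5349 = 53.5%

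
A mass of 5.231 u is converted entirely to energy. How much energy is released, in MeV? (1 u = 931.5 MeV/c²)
E = mc² = 4873 MeV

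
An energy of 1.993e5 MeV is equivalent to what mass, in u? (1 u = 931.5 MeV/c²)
m = E/c² = 214 u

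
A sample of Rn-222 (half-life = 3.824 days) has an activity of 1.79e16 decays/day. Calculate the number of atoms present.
N = A/λ = 9.875e16 atoms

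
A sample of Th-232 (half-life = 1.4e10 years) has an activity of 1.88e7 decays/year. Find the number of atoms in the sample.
N = A/λ = 3.797e17 atoms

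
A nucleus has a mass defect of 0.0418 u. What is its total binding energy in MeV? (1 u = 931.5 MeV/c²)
B.E. = Δm × 931.5 = 38.94 MeV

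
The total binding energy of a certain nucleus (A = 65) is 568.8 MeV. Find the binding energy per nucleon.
B.E./A = 568.8/65 = 8.751 MeV/nucleon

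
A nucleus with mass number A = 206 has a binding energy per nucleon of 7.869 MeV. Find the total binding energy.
B.E. = 7.869 × 206 = 1621 MeV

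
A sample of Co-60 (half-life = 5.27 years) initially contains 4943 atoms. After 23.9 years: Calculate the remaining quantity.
N = N₀(1/2)^(t/t½) = 213.2 atoms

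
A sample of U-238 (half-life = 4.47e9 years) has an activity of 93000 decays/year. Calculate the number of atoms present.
N = A/λ = 5.997e14 atoms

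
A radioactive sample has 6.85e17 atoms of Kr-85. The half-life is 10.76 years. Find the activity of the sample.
A = λN = 4.413e16 decays/year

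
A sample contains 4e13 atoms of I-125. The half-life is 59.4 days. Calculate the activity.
A = λN = 4.668e11 decays/day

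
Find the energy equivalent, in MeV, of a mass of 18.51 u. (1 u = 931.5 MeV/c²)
E = mc² = 17240 MeV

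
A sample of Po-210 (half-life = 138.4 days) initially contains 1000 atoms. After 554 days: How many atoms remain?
N = N₀(1/2)^(t/t½) = 62.37 atoms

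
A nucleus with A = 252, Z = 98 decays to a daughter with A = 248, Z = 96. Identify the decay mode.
ΔA = -4, ΔZ = -2 ⇒ alpha decay (α)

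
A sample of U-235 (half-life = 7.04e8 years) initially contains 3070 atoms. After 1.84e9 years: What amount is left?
N = N₀(1/2)^(t/t½) = 501.6 atoms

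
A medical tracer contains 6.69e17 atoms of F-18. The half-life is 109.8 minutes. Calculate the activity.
A = λN = 4.223e15 decays/minute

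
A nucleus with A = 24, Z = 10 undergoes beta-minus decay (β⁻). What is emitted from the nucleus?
β⁻: electron (e⁻) + antineutrino (ν̄ₑ)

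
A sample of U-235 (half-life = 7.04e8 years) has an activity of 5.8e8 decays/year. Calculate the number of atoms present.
N = A/λ = 5.891e17 atoms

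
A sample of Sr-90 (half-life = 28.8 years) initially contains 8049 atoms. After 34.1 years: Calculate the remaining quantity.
N = N₀(1/2)^(t/t½) = 3543 atoms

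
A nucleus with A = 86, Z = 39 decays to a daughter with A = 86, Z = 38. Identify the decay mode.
ΔA = 0, ΔZ = -1 ⇒ beta-plus decay (β⁺) or electron capture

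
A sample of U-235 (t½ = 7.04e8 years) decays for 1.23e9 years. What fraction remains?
N/N₀ = (1/2)^(t/t½) = 0.2979 = 29.8%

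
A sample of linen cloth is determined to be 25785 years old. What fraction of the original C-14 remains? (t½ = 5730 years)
N/N₀ = (1/2)^(t/t½) = 0.04419 = 4.42%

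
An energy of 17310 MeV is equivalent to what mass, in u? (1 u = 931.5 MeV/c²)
m = E/c² = 18.58 u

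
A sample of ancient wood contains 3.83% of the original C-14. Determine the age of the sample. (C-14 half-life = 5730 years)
Age = t½ × log₂(1/ratio) = 26970 years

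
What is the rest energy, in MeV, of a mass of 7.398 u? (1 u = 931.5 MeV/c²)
E = mc² = 6891 MeV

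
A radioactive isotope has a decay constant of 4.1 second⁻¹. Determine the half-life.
t½ = ln(2)/λ = 0.1691 seconds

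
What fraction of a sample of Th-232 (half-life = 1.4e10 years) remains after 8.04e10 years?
N/N₀ = (1/2)^(t/t½) = 0.01867 = 1.87%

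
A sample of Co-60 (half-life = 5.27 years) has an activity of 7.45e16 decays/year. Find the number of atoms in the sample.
N = A/λ = 5.664e17 atoms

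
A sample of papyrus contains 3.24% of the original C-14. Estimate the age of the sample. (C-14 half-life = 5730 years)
Age = t½ × log₂(1/ratio) = 28350 years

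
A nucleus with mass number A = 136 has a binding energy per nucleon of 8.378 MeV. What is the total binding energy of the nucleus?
B.E. = 8.378 × 136 = 1139 MeV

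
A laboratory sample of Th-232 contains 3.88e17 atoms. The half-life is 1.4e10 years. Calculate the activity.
A = λN = 1.921e7 decays/year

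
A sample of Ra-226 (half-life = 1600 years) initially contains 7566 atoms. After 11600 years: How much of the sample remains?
N = N₀(1/2)^(t/t½) = 49.7 atoms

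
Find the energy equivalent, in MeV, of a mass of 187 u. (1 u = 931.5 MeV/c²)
E = mc² = 1.742e5 MeV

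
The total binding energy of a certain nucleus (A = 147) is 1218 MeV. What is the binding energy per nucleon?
B.E./A = 1218/147 = 8.286 MeV/nucleon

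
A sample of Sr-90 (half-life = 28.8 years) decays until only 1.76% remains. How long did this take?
t = t½ × log₂(N₀/N) = 167.9 years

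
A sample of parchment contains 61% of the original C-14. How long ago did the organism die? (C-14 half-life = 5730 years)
Age = t½ × log₂(1/ratio) = 4086 years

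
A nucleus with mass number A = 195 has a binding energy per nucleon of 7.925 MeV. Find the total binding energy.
B.E. = 7.925 × 195 = 1545 MeV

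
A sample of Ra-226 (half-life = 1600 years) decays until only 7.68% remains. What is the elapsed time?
t = t½ × log₂(N₀/N) = 5924 years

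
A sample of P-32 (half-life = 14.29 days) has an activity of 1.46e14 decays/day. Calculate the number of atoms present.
N = A/λ = 3.01e15 atoms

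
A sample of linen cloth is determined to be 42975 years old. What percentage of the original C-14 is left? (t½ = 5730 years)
N/N₀ = (1/2)^(t/t½) = 0.005524 = 0.552%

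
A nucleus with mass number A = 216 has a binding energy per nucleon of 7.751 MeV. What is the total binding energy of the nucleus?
B.E. = 7.751 × 216 = 1674 MeV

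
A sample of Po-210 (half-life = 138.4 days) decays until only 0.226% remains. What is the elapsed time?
t = t½ × log₂(N₀/N) = 1216 days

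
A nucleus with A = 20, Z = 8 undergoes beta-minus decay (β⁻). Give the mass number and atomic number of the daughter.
Daughter: A = 20, Z = 9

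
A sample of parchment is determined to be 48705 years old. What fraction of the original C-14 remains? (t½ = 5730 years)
N/N₀ = (1/2)^(t/t½) = 0.002762 = 0.276%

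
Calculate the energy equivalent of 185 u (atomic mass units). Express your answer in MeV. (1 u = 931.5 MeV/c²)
E = mc² = 1.723e5 MeV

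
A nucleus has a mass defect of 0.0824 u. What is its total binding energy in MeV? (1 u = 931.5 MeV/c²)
B.E. = Δm × 931.5 = 76.76 MeV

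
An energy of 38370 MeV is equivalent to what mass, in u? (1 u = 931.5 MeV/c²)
m = E/c² = 41.19 u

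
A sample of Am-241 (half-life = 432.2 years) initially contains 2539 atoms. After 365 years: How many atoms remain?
N = N₀(1/2)^(t/t½) = 1414 atoms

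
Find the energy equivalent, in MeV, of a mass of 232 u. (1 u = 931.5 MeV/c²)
E = mc² = 2.161e5 MeV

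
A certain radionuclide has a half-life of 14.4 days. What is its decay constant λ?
λ = ln(2)/t½ = 0.04814 day⁻¹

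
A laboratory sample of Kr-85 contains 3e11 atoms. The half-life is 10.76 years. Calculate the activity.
A = λN = 1.933e10 decays/year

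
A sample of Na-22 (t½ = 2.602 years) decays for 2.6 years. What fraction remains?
N/N₀ = (1/2)^(t/t½) = 0.5003 = 50%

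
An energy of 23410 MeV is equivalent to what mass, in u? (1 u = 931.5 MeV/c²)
m = E/c² = 25.13 u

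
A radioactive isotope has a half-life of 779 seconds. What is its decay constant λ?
λ = ln(2)/t½ = 8.898e-4 second⁻¹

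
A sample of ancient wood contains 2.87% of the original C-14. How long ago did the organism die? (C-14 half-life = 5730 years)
Age = t½ × log₂(1/ratio) = 29350 years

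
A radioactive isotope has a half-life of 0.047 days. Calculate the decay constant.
λ = ln(2)/t½ = 14.75 day⁻¹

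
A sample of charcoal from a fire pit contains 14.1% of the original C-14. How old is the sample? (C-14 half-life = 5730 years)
Age = t½ × log₂(1/ratio) = 16190 years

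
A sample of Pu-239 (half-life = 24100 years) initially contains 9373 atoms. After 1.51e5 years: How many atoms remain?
N = N₀(1/2)^(t/t½) = 121.8 atoms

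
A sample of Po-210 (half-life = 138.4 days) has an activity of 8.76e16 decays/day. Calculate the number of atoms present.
N = A/λ = 1.749e19 atoms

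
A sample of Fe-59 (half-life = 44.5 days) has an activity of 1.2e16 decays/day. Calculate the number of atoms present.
N = A/λ = 7.704e17 atoms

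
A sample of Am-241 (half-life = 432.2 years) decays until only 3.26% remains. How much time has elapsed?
t = t½ × log₂(N₀/N) = 2135 years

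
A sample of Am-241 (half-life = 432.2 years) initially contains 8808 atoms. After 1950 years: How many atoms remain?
N = N₀(1/2)^(t/t½) = 386.1 atoms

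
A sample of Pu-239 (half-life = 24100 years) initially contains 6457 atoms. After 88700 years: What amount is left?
N = N₀(1/2)^(t/t½) = 503.6 atoms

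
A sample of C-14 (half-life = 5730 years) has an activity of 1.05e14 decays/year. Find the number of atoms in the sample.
N = A/λ = 8.68e17 atoms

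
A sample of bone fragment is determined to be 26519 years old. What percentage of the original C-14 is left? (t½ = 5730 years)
N/N₀ = (1/2)^(t/t½) = 0.04044 = 4.04%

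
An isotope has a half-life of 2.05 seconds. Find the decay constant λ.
λ = ln(2)/t½ = 0.3381 second⁻¹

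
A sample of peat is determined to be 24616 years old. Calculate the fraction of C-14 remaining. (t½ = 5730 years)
N/N₀ = (1/2)^(t/t½) = 0.05091 = 5.09%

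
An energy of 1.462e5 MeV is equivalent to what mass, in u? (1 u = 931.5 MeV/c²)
m = E/c² = 157 u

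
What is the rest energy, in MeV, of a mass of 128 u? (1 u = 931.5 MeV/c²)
E = mc² = 1.192e5 MeV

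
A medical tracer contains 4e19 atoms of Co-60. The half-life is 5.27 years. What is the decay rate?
A = λN = 5.261e18 decays/year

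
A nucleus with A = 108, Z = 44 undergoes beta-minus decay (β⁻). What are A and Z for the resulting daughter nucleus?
Daughter: A = 108, Z = 45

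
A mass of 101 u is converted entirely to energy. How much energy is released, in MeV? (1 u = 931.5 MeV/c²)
E = mc² = 94080 MeV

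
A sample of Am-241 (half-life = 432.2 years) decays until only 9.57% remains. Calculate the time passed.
t = t½ × log₂(N₀/N) = 1463 years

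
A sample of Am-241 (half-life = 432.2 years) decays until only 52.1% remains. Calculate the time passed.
t = t½ × log₂(N₀/N) = 406.5 years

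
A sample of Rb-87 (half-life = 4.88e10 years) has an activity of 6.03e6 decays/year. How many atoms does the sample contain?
N = A/λ = 4.245e17 atoms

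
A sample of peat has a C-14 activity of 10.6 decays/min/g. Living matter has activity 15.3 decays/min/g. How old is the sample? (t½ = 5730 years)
Age = t½ × log₂(A₀/A) = 3034 years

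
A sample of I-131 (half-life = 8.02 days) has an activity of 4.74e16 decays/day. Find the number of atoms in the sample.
N = A/λ = 5.484e17 atoms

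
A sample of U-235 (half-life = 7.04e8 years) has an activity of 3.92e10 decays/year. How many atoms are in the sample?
N = A/λ = 3.981e19 atoms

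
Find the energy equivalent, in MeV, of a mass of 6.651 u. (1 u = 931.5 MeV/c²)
E = mc² = 6195 MeV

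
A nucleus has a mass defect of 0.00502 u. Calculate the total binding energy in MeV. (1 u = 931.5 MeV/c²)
B.E. = Δm × 931.5 = 4.676 MeV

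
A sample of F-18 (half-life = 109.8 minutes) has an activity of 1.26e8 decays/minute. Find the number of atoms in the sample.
N = A/λ = 1.996e10 atoms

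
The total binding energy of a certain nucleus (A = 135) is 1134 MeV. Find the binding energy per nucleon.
B.E./A = 1134/135 = 8.4 MeV/nucleon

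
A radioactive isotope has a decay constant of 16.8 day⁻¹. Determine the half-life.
t½ = ln(2)/λ = 0.04126 days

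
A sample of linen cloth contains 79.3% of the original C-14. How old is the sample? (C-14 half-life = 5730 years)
Age = t½ × log₂(1/ratio) = 1917 years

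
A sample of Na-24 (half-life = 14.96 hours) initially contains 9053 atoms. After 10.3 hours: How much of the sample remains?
N = N₀(1/2)^(t/t½) = 5617 atoms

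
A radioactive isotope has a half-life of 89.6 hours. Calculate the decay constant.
λ = ln(2)/t½ = 0.007736 hour⁻¹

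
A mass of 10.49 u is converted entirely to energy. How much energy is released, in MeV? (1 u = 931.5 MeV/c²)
E = mc² = 9771 MeV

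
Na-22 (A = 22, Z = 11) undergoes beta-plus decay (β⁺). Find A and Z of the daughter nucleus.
Daughter: A = 22, Z = 10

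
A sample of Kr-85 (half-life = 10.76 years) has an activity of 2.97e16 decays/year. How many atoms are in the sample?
N = A/λ = 4.61e17 atoms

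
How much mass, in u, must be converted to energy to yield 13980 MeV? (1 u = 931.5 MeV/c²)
m = E/c² = 15.01 u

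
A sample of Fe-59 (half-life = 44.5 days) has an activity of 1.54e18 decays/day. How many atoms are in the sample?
N = A/λ = 9.887e19 atoms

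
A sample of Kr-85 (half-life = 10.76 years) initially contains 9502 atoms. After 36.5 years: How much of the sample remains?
N = N₀(1/2)^(t/t½) = 905 atoms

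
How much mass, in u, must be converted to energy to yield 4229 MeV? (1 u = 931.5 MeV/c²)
m = E/c² = 4.54 u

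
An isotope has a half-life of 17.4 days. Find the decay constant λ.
λ = ln(2)/t½ = 0.03984 day⁻¹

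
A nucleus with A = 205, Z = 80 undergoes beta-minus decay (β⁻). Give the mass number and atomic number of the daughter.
Daughter: A = 205, Z = 81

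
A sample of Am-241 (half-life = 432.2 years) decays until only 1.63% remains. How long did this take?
t = t½ × log₂(N₀/N) = 2567 years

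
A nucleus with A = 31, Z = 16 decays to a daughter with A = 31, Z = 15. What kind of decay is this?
ΔA = 0, ΔZ = -1 ⇒ beta-plus decay (β⁺) or electron capture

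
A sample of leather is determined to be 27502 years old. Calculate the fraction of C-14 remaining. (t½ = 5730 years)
N/N₀ = (1/2)^(t/t½) = 0.03591 = 3.59%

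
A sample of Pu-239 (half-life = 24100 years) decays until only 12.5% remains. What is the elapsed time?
t = t½ × log₂(N₀/N) = 72300 years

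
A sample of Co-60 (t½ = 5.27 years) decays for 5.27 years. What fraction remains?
N/N₀ = (1/2)^(t/t½) = 0.5 = 50%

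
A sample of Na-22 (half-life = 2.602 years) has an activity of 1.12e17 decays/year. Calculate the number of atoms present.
N = A/λ = 4.204e17 atoms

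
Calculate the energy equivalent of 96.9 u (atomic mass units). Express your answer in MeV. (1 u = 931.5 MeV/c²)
E = mc² = 90260 MeV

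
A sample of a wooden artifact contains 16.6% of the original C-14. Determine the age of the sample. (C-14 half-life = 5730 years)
Age = t½ × log₂(1/ratio) = 14840 years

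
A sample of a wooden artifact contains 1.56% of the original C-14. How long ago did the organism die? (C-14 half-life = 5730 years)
Age = t½ × log₂(1/ratio) = 34390 years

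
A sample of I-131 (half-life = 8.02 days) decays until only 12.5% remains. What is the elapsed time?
t = t½ × log₂(N₀/N) = 24.06 days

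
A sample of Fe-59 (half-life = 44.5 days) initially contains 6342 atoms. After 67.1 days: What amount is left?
N = N₀(1/2)^(t/t½) = 2230 atoms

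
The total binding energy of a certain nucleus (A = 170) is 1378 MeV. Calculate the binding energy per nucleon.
B.E./A = 1378/170 = 8.106 MeV/nucleon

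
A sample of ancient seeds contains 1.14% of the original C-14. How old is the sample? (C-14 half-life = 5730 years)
Age = t½ × log₂(1/ratio) = 36990 years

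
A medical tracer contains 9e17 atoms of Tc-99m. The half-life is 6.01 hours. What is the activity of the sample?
A = λN = 1.038e17 decays/hour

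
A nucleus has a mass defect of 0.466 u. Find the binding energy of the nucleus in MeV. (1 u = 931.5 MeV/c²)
B.E. = Δm × 931.5 = 434.1 MeV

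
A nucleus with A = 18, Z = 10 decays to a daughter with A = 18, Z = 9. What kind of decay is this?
ΔA = 0, ΔZ = -1 ⇒ beta-plus decay (β⁺) or electron capture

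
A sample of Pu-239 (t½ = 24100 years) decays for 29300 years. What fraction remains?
N/N₀ = (1/2)^(t/t½) = 0.4305 = 43.1%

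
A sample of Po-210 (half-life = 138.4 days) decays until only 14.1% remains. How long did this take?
t = t½ × log₂(N₀/N) = 391.2 days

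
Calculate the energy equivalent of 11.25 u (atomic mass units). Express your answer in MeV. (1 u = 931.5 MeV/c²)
E = mc² = 10480 MeV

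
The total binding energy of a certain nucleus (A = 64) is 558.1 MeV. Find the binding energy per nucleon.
B.E./A = 558.1/64 = 8.72 MeV/nucleon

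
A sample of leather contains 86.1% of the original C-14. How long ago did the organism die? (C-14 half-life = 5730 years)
Age = t½ × log₂(1/ratio) = 1237 years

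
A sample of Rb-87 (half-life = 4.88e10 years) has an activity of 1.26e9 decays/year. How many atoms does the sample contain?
N = A/λ = 8.871e19 atoms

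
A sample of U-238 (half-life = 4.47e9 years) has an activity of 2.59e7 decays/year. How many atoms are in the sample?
N = A/λ = 1.67e17 atoms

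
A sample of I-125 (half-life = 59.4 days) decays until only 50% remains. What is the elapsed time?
t = t½ × log₂(N₀/N) = 59.4 days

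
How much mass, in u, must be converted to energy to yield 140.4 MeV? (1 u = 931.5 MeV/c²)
m = E/c² = 0.1507 u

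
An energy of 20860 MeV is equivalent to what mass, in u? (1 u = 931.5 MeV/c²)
m = E/c² = 22.39 u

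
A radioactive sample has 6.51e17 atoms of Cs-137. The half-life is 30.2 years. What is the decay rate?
A = λN = 1.494e16 decays/year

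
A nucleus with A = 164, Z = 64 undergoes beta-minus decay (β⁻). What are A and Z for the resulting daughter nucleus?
Daughter: A = 164, Z = 65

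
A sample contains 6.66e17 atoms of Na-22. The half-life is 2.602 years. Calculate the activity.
A = λN = 1.774e17 decays/year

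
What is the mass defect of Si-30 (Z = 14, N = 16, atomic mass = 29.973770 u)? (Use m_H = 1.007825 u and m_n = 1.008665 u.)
Δm = Z·m_H + N·m_n − M = 0.2744 u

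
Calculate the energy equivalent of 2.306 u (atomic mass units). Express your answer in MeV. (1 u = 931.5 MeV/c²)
E = mc² = 2148 MeV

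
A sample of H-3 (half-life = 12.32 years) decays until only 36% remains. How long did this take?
t = t½ × log₂(N₀/N) = 18.16 years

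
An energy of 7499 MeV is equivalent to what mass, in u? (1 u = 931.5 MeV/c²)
m = E/c² = 8.05 u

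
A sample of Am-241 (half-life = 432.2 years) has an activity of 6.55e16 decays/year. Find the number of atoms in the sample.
N = A/λ = 4.084e19 atoms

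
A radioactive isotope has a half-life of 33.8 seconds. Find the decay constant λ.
λ = ln(2)/t½ = 0.02051 second⁻¹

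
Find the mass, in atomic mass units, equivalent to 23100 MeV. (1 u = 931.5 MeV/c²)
m = E/c² = 24.8 u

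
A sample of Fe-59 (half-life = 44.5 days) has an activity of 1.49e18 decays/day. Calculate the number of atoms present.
N = A/λ = 9.566e19 atoms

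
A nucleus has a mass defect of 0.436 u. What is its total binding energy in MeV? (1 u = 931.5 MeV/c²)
B.E. = Δm × 931.5 = 406.1 MeV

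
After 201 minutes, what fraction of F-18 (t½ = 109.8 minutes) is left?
N/N₀ = (1/2)^(t/t½) = 0.2811 = 28.1%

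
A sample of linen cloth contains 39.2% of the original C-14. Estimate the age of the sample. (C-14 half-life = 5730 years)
Age = t½ × log₂(1/ratio) = 7742 years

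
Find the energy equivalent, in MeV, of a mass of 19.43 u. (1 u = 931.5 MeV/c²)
E = mc² = 18100 MeV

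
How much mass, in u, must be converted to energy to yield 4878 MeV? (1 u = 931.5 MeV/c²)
m = E/c² = 5.237 u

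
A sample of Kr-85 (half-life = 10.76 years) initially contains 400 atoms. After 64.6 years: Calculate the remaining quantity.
N = N₀(1/2)^(t/t½) = 6.234 atoms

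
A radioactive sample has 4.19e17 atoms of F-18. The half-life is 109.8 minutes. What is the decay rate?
A = λN = 2.645e15 decays/minute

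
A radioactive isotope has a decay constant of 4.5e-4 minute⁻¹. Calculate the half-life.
t½ = ln(2)/λ = 1540 minutes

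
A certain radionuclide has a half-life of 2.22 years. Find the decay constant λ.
λ = ln(2)/t½ = 0.3122 year⁻¹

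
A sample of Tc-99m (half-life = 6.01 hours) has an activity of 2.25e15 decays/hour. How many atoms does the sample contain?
N = A/λ = 1.951e16 atoms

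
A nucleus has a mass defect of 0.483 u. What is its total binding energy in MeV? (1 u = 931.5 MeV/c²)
B.E. = Δm × 931.5 = 449.9 MeV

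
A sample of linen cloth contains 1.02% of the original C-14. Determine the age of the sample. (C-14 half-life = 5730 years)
Age = t½ × log₂(1/ratio) = 37910 years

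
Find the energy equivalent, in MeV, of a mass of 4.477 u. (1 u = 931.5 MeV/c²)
E = mc² = 4170 MeV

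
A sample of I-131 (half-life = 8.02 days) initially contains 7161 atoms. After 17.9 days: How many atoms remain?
N = N₀(1/2)^(t/t½) = 1524 atoms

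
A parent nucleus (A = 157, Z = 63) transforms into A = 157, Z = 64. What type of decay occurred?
ΔA = 0, ΔZ = +1 ⇒ beta-minus decay (β⁻)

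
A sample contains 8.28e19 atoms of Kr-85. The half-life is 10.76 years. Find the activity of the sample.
A = λN = 5.334e18 decays/year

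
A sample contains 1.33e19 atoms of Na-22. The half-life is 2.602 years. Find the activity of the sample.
A = λN = 3.543e18 decays/year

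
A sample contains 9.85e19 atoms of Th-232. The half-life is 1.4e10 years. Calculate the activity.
A = λN = 4.877e9 decays/year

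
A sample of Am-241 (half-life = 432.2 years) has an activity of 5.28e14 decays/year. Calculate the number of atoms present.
N = A/λ = 3.292e17 atoms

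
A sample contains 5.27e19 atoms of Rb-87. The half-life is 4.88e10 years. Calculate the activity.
A = λN = 7.485e8 decays/year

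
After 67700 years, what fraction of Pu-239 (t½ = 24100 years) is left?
N/N₀ = (1/2)^(t/t½) = 0.1427 = 14.3%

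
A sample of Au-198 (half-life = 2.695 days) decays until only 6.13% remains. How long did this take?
t = t½ × log₂(N₀/N) = 10.86 days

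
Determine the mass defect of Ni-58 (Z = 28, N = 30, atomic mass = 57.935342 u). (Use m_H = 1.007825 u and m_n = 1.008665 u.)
Δm = Z·m_H + N·m_n − M = 0.5437 u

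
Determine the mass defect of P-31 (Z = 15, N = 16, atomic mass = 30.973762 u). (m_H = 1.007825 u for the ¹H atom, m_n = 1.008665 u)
Δm = Z·m_H + N·m_n − M = 0.2823 u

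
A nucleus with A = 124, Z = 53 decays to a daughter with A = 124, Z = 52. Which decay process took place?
ΔA = 0, ΔZ = -1 ⇒ beta-plus decay (β⁺) or electron capture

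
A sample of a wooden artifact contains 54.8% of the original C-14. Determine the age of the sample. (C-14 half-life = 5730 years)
Age = t½ × log₂(1/ratio) = 4972 years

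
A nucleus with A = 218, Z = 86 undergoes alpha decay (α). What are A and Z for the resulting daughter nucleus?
Daughter: A = 214, Z = 84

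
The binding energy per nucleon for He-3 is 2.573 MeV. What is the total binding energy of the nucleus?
B.E. = 2.573 × 3 = 7.719 MeV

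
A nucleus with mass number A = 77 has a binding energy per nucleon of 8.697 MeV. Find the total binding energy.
B.E. = 8.697 × 77 = 669.7 MeV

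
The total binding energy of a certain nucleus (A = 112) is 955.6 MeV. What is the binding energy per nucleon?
B.E./A = 955.6/112 = 8.532 MeV/nucleon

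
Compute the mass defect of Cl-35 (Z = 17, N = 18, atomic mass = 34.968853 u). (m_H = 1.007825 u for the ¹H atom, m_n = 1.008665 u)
Δm = Z·m_H + N·m_n − M = 0.3201 u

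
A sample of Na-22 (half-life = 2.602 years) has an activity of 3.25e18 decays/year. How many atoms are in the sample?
N = A/λ = 1.22e19 atoms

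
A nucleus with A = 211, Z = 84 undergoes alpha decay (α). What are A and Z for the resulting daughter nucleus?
Daughter: A = 207, Z = 82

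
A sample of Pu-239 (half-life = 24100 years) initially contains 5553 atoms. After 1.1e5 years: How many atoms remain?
N = N₀(1/2)^(t/t½) = 234.7 atoms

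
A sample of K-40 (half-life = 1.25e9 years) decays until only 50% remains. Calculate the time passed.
t = t½ × log₂(N₀/N) = 1.25e9 years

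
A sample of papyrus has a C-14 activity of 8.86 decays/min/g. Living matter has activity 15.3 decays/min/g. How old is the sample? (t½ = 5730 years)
Age = t½ × log₂(A₀/A) = 4516 years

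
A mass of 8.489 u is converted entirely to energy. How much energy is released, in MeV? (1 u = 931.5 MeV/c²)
E = mc² = 7908 MeV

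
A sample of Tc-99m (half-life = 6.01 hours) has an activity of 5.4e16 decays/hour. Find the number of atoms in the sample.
N = A/λ = 4.682e17 atoms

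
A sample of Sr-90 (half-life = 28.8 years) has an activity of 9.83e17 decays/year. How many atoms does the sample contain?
N = A/λ = 4.084e19 atoms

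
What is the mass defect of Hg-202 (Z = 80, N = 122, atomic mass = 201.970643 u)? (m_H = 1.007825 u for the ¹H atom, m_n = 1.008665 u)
Δm = Z·m_H + N·m_n − M = 1.712 u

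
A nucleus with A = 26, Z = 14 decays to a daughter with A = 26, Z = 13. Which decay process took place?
ΔA = 0, ΔZ = -1 ⇒ beta-plus decay (β⁺) or electron capture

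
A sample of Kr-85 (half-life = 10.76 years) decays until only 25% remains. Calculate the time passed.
t = t½ × log₂(N₀/N) = 21.52 years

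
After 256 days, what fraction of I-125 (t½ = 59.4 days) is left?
N/N₀ = (1/2)^(t/t½) = 0.05042 = 5.04%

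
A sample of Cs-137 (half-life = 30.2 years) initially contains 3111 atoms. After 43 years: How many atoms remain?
N = N₀(1/2)^(t/t½) = 1160 atoms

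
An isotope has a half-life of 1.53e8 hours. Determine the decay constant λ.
λ = ln(2)/t½ = 4.53e-9 hour⁻¹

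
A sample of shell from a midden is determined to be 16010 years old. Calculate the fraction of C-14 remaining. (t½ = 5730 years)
N/N₀ = (1/2)^(t/t½) = 0.1442 = 14.4%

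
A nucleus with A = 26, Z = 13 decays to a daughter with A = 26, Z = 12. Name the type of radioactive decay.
ΔA = 0, ΔZ = -1 ⇒ beta-plus decay (β⁺) or electron capture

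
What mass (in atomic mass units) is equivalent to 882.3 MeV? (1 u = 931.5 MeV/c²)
m = E/c² = 0.9472 u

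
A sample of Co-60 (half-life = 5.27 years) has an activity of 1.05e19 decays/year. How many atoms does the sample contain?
N = A/λ = 7.983e19 atoms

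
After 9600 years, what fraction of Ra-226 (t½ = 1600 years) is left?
N/N₀ = (1/2)^(t/t½) = 0.01562 = 1.56%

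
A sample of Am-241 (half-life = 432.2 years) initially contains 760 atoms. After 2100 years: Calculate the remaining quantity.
N = N₀(1/2)^(t/t½) = 26.19 atoms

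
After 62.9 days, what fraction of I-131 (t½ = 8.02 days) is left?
N/N₀ = (1/2)^(t/t½) = 0.004356 = 0.436%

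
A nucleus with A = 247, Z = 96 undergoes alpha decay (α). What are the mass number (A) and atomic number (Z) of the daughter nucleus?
Daughter: A = 243, Z = 94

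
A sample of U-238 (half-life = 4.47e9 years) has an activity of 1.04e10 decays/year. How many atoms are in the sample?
N = A/λ = 6.707e19 atoms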